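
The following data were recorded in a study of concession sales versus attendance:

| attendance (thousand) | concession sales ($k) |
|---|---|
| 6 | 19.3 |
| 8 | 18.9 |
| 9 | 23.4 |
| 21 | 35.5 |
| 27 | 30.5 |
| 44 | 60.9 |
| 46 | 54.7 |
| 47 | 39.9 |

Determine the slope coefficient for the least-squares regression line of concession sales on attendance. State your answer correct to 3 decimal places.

0.797

n = 8, Σx = 208, Σy = 283.1, Σxy = 9117.7, Σx² = 7612
Sxx = Σx² − (Σx)²/n = 7612 − 5408 = 2204
Sxy = Σxy − (Σx)(Σy)/n = 9117.7 − 7360.6 = 1757.1
b = Sxy/Sxx = 1757.1/2204 = 0.797232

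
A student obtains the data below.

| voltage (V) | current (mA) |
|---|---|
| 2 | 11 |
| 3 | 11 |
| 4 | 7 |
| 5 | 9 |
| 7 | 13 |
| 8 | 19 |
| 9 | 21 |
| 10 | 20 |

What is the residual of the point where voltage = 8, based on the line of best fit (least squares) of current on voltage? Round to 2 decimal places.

n = 8, Σx = 48, Σy = 111, Σxy = 760, Σx² = 348
Sxx = Σx² − (Σx)²/n = 348 − 288 = 60
Sxy = Σxy − (Σx)(Σy)/n = 760 − 666 = 94
b = Sxy/Sxx = 94/60 = 1.566667
a = ȳ − b·x̄ = 13.875 − 1.566667·6 = 4.475
ŷ(8) = 4.475 + 1.566667·8 = 17.008333
residual = y − ŷ = 19 − 17.008333 = 1.991667

1.99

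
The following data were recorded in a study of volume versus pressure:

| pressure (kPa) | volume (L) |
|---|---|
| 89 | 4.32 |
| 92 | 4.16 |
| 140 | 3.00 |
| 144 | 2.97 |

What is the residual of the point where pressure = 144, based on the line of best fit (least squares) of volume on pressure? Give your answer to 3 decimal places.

n = 4, Σx = 465, Σy = 14.45, Σxy = 1614.88, Σx² = 56721
Sxx = Σx² − (Σx)²/n = 56721 − 54056.25 = 2664.75
Sxy = Σxy − (Σx)(Σy)/n = 1614.88 − 1679.8125 = -64.9325
b = Sxy/Sxx = -64.9325/2664.75 = -0.024367
a = ȳ − b·x̄ = 3.6125 − (-0.024367)·116.25 = 6.445187
ŷ(144) = 6.445187 + (-0.024367)·144 = 2.936310
residual = y − ŷ = 2.97 − 2.936310 = 0.033690

0.034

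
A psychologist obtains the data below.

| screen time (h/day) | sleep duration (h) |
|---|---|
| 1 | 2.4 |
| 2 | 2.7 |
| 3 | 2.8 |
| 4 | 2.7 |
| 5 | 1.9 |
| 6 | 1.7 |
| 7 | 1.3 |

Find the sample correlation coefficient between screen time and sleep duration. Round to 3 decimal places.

n = 7, Σx = 28, Σy = 15.5, Σxy = 55.8, Σx² = 140, Σy² = 36.37
Sxx = Σx² − (Σx)²/n = 140 − 112 = 28
Sxy = Σxy − (Σx)(Σy)/n = 55.8 − 62 = -6.2
Syy = Σy² − (Σy)²/n = 36.37 − 34.321429 = 2.048571
r = Sxy/√(Sxx·Syy) = -6.2/√(57.36) = -6.2/7.573638 = -0.818629

-0.819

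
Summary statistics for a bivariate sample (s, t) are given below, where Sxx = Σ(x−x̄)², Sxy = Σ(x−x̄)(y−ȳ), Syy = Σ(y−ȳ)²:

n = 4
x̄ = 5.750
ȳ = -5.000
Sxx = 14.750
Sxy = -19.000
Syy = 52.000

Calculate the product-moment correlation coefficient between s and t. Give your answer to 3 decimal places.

-0.686

r = Sxy/√(Sxx·Syy) = -19/√(767) = -19/27.694765 = -0.686050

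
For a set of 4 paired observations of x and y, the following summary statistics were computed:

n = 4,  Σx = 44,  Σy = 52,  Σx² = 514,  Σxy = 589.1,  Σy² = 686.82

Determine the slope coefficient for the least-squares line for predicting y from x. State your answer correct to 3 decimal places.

Sxx = Σx² − (Σx)²/n = 514 − 484 = 30
Sxy = Σxy − (Σx)(Σy)/n = 589.1 − 572 = 17.1
b = Sxy/Sxx = 17.1/30 = 0.57

0.570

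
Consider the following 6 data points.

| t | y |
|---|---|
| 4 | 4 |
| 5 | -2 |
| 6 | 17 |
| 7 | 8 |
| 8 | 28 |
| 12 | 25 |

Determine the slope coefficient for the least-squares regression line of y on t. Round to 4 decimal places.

n = 6, Σx = 42, Σy = 80, Σxy = 688, Σx² = 334
Sxx = Σx² − (Σx)²/n = 334 − 294 = 40
Sxy = Σxy − (Σx)(Σy)/n = 688 − 560 = 128
b = Sxy/Sxx = 128/40 = 3.2

3.2000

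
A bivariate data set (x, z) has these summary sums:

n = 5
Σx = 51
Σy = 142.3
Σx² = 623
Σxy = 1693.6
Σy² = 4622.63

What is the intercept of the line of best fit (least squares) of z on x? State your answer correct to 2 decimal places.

Sxx = Σx² − (Σx)²/n = 623 − 520.2 = 102.8
Sxy = Σxy − (Σx)(Σy)/n = 1693.6 − 1451.46 = 242.14
b = Sxy/Sxx = 242.14/102.8 = 2.355447
a = ȳ − b·x̄ = 28.46 − 2.355447·10.2 = 4.434436

4.43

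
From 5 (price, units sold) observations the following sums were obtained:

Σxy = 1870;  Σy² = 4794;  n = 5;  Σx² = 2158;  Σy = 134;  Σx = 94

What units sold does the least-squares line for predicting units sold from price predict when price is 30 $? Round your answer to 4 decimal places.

Sxx = Σx² − (Σx)²/n = 2158 − 1767.2 = 390.8
Sxy = Σxy − (Σx)(Σy)/n = 1870 − 2519.2 = -649.2
b = Sxy/Sxx = -649.2/390.8 = -1.661208
a = ȳ − b·x̄ = 26.8 − (-1.661208)·18.8 = 58.030706
ŷ(30) = a + b·30 = 58.030706 + (-1.661208)·30 = 8.194473

8.1945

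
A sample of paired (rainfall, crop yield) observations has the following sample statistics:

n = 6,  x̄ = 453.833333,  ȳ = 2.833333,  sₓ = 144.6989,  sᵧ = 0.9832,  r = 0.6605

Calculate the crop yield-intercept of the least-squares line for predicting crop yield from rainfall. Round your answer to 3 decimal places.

b = r · sᵧ/sₓ = 0.6605 · 0.9832/144.6989 = 0.004488
a = ȳ − b·x̄ = 2.833333 − 0.004488·453.833333 = 0.796545

0.797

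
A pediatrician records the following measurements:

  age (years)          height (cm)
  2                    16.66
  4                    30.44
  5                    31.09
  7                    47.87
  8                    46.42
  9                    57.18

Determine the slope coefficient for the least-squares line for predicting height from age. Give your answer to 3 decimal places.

n = 6, Σx = 35, Σy = 229.66, Σxy = 1531.6, Σx² = 239
Sxx = Σx² − (Σx)²/n = 239 − 204.166667 = 34.833333
Sxy = Σxy − (Σx)(Σy)/n = 1531.6 − 1339.683333 = 191.916667
b = Sxy/Sxx = 191.916667/34.833333 = 5.509569

5.510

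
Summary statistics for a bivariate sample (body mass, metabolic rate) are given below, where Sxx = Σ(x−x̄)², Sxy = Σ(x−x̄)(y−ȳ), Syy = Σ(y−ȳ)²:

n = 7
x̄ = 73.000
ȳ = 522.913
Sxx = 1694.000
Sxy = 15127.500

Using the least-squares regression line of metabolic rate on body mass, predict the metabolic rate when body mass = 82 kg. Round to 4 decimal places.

b = Sxy/Sxx = 15127.5/1694 = 8.930047
a = ȳ − b·x̄ = 522.913 − 8.930047·73 = -128.980447
ŷ(82) = a + b·82 = -128.980447 + 8.930047·82 = 603.283425

603.2834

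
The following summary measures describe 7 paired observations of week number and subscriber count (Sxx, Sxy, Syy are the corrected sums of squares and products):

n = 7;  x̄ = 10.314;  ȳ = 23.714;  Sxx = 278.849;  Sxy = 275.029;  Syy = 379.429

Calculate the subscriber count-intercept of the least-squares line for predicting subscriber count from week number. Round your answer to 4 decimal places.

b = Sxy/Sxx = 275.029/278.849 = 0.986301
a = ȳ − b·x̄ = 23.714 − 0.986301·10.314 = 13.541293

13.5413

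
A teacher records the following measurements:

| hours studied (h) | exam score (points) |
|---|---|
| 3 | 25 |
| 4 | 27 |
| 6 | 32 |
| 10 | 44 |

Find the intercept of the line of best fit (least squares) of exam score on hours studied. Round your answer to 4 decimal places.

16.2000

n = 4, Σx = 23, Σy = 128, Σxy = 815, Σx² = 161
Sxx = Σx² − (Σx)²/n = 161 − 132.25 = 28.75
Sxy = Σxy − (Σx)(Σy)/n = 815 − 736 = 79
b = Sxy/Sxx = 79/28.75 = 2.747826
a = ȳ − b·x̄ = 32 − 2.747826·5.75 = 16.2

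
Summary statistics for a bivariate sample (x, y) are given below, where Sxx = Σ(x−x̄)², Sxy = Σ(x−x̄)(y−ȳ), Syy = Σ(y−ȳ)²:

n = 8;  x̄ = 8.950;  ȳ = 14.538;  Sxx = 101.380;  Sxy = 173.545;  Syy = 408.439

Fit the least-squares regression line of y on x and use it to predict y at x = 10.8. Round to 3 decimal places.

b = Sxy/Sxx = 173.545/101.38 = 1.711827
a = ȳ − b·x̄ = 14.538 − 1.711827·8.95 = -0.782850
ŷ(10.8) = a + b·10.8 = -0.782850 + 1.711827·10.8 = 17.704880

17.705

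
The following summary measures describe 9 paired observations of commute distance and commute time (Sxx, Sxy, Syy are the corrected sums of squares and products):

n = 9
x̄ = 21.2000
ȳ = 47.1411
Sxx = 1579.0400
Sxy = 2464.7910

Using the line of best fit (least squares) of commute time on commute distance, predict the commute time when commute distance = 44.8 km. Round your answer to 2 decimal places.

83.98

b = Sxy/Sxx = 2464.791/1579.04 = 1.560943
a = ȳ − b·x̄ = 47.1411 − 1.560943·21.2 = 14.049114
ŷ(44.8) = a + b·44.8 = 14.049114 + 1.560943·44.8 = 83.979348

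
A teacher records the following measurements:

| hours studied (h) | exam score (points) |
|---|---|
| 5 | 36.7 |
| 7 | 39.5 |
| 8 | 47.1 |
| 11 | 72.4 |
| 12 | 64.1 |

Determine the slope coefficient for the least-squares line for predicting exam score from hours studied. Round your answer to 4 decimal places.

5.0639

n = 5, Σx = 43, Σy = 259.8, Σxy = 2402.4, Σx² = 403
Sxx = Σx² − (Σx)²/n = 403 − 369.8 = 33.2
Sxy = Σxy − (Σx)(Σy)/n = 2402.4 − 2234.28 = 168.12
b = Sxy/Sxx = 168.12/33.2 = 5.063855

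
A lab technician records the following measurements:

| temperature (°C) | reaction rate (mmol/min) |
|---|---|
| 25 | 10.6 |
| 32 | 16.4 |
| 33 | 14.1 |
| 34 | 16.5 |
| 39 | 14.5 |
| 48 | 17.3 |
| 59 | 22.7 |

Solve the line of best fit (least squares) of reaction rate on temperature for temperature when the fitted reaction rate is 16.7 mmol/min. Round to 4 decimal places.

40.9403

n = 7, Σx = 270, Σy = 112.1, Σxy = 4551.3, Σx² = 11200
Sxx = Σx² − (Σx)²/n = 11200 − 10414.285714 = 785.714286
Sxy = Σxy − (Σx)(Σy)/n = 4551.3 − 4323.857143 = 227.442857
b = Sxy/Sxx = 227.442857/785.714286 = 0.289473
a = ȳ − b·x̄ = 16.014286 − 0.289473·38.571429 = 4.848909
Set a + b·x = 16.7: x = (16.7 − 4.848909) / 0.289473 = 40.940268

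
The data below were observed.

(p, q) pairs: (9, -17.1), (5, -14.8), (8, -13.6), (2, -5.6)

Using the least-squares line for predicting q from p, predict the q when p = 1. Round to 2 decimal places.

-5.89

n = 4, Σx = 24, Σy = -51.1, Σxy = -347.9, Σx² = 174
Sxx = Σx² − (Σx)²/n = 174 − 144 = 30
Sxy = Σxy − (Σx)(Σy)/n = -347.9 − (-306.6) = -41.3
b = Sxy/Sxx = -41.3/30 = -1.376667
a = ȳ − b·x̄ = -12.775 − (-1.376667)·6 = -4.515
ŷ(1) = a + b·1 = -4.515 + (-1.376667)·1 = -5.891667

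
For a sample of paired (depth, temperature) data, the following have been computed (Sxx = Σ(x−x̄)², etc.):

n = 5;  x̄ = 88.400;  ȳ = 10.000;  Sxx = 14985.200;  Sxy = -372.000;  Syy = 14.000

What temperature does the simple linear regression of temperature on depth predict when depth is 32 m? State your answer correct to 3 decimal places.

b = Sxy/Sxx = -372/14985.2 = -0.024824
a = ȳ − b·x̄ = 10 − (-0.024824)·88.4 = 12.194485
ŷ(32) = a + b·32 = 12.194485 + (-0.024824)·32 = 11.400101

11.400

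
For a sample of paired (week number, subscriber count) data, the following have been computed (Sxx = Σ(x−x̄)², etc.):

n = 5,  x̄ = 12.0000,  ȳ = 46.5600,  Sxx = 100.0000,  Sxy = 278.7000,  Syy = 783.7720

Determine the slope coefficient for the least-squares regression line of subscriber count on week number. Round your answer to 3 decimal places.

2.787

b = Sxy/Sxx = 278.7/100 = 2.787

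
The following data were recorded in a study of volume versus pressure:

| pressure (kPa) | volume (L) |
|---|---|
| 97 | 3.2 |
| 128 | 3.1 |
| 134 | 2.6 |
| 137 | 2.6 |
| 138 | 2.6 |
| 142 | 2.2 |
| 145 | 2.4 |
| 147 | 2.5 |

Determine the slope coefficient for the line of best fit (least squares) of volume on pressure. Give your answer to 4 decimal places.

n = 8, Σx = 1068, Σy = 21.2, Σxy = 2798.5, Σx² = 144360
Sxx = Σx² − (Σx)²/n = 144360 − 142578 = 1782
Sxy = Σxy − (Σx)(Σy)/n = 2798.5 − 2830.2 = -31.7
b = Sxy/Sxx = -31.7/1782 = -0.017789

-0.0178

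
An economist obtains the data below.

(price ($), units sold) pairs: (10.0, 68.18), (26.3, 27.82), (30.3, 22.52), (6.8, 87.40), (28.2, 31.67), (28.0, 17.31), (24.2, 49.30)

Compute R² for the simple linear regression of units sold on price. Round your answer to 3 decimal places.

0.915

n = 7, Σx = 153.8, Σy = 304.2, Σxy = 5260.976, Σx² = 3920.9, Σy² = 17301.4902
Sxx = Σx² − (Σx)²/n = 3920.9 − 3379.205714 = 541.694286
Sxy = Σxy − (Σx)(Σy)/n = 5260.976 − 6683.708571 = -1422.732571
Syy = Σy² − (Σy)²/n = 17301.4902 − 13219.662857 = 4081.827343
R² = Sxy²/(Sxx·Syy) = (-1422.732571)²/(541.694286·4081.827343) = 0.915456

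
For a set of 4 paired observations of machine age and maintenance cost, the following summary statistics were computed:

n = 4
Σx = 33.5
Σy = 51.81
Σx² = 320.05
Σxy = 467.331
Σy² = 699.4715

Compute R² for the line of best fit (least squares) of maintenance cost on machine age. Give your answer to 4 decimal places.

Sxx = Σx² − (Σx)²/n = 320.05 − 280.5625 = 39.4875
Sxy = Σxy − (Σx)(Σy)/n = 467.331 − 433.90875 = 33.42225
Syy = Σy² − (Σy)²/n = 699.4715 − 671.069025 = 28.402475
R² = Sxy²/(Sxx·Syy) = (33.42225)²/(39.4875·28.402475) = 0.995991

0.9960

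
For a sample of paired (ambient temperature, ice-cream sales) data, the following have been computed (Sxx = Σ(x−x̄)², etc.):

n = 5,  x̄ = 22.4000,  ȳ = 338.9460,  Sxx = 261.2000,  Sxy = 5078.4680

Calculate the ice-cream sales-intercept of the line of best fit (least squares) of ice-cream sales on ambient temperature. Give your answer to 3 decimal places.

b = Sxy/Sxx = 5078.468/261.2 = 19.442833
a = ȳ − b·x̄ = 338.946 − 19.442833·22.4 = -96.573461

-96.573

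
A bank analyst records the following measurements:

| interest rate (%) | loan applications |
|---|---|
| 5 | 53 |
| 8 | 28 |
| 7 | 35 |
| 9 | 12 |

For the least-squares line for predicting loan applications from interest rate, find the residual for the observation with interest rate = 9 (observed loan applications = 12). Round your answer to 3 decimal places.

-2.800

n = 4, Σx = 29, Σy = 128, Σxy = 842, Σx² = 219
Sxx = Σx² − (Σx)²/n = 219 − 210.25 = 8.75
Sxy = Σxy − (Σx)(Σy)/n = 842 − 928 = -86
b = Sxy/Sxx = -86/8.75 = -9.828571
a = ȳ − b·x̄ = 32 − (-9.828571)·7.25 = 103.257143
ŷ(9) = 103.257143 + (-9.828571)·9 = 14.8
residual = y − ŷ = 12 − 14.8 = -2.8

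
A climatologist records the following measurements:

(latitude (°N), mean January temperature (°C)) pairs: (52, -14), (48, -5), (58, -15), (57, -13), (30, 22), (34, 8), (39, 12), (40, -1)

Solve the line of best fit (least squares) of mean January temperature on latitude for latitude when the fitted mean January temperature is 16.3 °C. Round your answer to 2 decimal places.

30.80

n = 8, Σx = 358, Σy = -6, Σxy = -1219, Σx² = 16798
Sxx = Σx² − (Σx)²/n = 16798 − 16020.5 = 777.5
Sxy = Σxy − (Σx)(Σy)/n = -1219 − (-268.5) = -950.5
b = Sxy/Sxx = -950.5/777.5 = -1.222508
a = ȳ − b·x̄ = -0.75 − (-1.222508)·44.75 = 53.957235
Set a + b·x = 16.3: x = (16.3 − 53.957235) / (-1.222508) = 30.803261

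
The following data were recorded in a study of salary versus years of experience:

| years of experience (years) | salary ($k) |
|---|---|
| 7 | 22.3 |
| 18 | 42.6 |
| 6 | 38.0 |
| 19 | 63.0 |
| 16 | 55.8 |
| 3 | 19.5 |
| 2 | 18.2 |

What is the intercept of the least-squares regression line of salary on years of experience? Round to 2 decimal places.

14.65

n = 7, Σx = 71, Σy = 259.4, Σxy = 3335.6, Σx² = 1039
Sxx = Σx² − (Σx)²/n = 1039 − 720.142857 = 318.857143
Sxy = Σxy − (Σx)(Σy)/n = 3335.6 − 2631.057143 = 704.542857
b = Sxy/Sxx = 704.542857/318.857143 = 2.209588
a = ȳ − b·x̄ = 37.057143 − 2.209588·10.142857 = 14.645609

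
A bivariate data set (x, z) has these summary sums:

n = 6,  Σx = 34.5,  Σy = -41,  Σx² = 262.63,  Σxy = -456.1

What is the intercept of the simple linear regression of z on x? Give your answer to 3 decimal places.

Sxx = Σx² − (Σx)²/n = 262.63 − 198.375 = 64.255
Sxy = Σxy − (Σx)(Σy)/n = -456.1 − (-235.75) = -220.35
b = Sxy/Sxx = -220.35/64.255 = -3.429305
a = ȳ − b·x̄ = -6.833333 − (-3.429305)·5.75 = 12.885171

12.885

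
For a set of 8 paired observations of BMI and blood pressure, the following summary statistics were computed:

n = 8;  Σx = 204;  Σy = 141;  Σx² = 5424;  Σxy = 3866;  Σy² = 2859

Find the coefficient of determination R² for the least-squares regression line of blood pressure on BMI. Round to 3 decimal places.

0.882

Sxx = Σx² − (Σx)²/n = 5424 − 5202 = 222
Sxy = Σxy − (Σx)(Σy)/n = 3866 − 3595.5 = 270.5
Syy = Σy² − (Σy)²/n = 2859 − 2485.125 = 373.875
R² = Sxy²/(Sxx·Syy) = (270.5)²/(222·373.875) = 0.881567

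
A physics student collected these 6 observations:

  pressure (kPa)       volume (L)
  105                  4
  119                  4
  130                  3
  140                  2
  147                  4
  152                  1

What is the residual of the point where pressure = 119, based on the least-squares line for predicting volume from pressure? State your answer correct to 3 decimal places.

n = 6, Σx = 793, Σy = 18, Σxy = 2306, Σx² = 106399
Sxx = Σx² − (Σx)²/n = 106399 − 104808.166667 = 1590.833333
Sxy = Σxy − (Σx)(Σy)/n = 2306 − 2379 = -73
b = Sxy/Sxx = -73/1590.833333 = -0.045888
a = ȳ − b·x̄ = 3 − (-0.045888)·132.166667 = 9.064851
ŷ(119) = 9.064851 + (-0.045888)·119 = 3.604191
residual = y − ŷ = 4 − 3.604191 = 0.395809

0.396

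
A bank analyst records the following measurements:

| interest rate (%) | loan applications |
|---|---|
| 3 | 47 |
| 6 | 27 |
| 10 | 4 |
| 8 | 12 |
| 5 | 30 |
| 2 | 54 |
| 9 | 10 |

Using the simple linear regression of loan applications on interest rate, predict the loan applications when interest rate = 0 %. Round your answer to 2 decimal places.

64.73

n = 7, Σx = 43, Σy = 184, Σxy = 787, Σx² = 319
Sxx = Σx² − (Σx)²/n = 319 − 264.142857 = 54.857143
Sxy = Σxy − (Σx)(Σy)/n = 787 − 1130.285714 = -343.285714
b = Sxy/Sxx = -343.285714/54.857143 = -6.257812
a = ȳ − b·x̄ = 26.285714 − (-6.257812)·6.142857 = 64.726562
ŷ(0) = a + b·0 = 64.726562 + (-6.257812)·0 = 64.726562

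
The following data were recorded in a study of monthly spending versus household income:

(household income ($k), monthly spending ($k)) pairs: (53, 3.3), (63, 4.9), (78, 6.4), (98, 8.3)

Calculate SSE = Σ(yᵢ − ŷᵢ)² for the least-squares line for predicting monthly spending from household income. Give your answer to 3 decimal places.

0.169

n = 4, Σx = 292, Σy = 22.9, Σxy = 1796.2, Σx² = 22466, Σy² = 144.75
Sxx = Σx² − (Σx)²/n = 22466 − 21316 = 1150
Sxy = Σxy − (Σx)(Σy)/n = 1796.2 − 1671.7 = 124.5
Syy = Σy² − (Σy)²/n = 144.75 − 131.1025 = 13.6475
b = Sxy/Sxx = 124.5/1150 = 0.108261
SSE = Syy − b·Sxy = 13.6475 − 0.108261·124.5 = 0.169022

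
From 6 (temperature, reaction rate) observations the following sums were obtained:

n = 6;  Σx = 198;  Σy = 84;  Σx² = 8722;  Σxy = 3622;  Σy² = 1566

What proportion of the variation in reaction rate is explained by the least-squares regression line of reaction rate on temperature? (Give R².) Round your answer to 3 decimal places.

0.847

Sxx = Σx² − (Σx)²/n = 8722 − 6534 = 2188
Sxy = Σxy − (Σx)(Σy)/n = 3622 − 2772 = 850
Syy = Σy² − (Σy)²/n = 1566 − 1176 = 390
R² = Sxy²/(Sxx·Syy) = (850)²/(2188·390) = 0.846693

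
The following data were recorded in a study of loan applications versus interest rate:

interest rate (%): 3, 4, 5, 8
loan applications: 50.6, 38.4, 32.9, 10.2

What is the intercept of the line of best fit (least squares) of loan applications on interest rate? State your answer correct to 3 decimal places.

n = 4, Σx = 20, Σy = 132.1, Σxy = 551.5, Σx² = 114
Sxx = Σx² − (Σx)²/n = 114 − 100 = 14
Sxy = Σxy − (Σx)(Σy)/n = 551.5 − 660.5 = -109
b = Sxy/Sxx = -109/14 = -7.785714
a = ȳ − b·x̄ = 33.025 − (-7.785714)·5 = 71.953571

71.954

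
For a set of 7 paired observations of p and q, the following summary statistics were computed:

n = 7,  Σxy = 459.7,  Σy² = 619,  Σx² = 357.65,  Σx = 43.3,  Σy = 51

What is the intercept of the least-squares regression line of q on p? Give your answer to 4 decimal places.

Sxx = Σx² − (Σx)²/n = 357.65 − 267.841429 = 89.808571
Sxy = Σxy − (Σx)(Σy)/n = 459.7 − 315.471429 = 144.228571
b = Sxy/Sxx = 144.228571/89.808571 = 1.605956
a = ȳ − b·x̄ = 7.285714 − 1.605956·6.185714 = -2.648268

-2.6483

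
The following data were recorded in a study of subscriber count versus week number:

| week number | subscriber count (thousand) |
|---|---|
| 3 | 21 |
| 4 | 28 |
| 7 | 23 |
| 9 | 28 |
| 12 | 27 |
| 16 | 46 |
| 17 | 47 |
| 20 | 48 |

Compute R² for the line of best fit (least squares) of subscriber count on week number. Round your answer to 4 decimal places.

0.8315

n = 8, Σx = 88, Σy = 268, Σxy = 3407, Σx² = 1244, Σy² = 9896
Sxx = Σx² − (Σx)²/n = 1244 − 968 = 276
Sxy = Σxy − (Σx)(Σy)/n = 3407 − 2948 = 459
Syy = Σy² − (Σy)²/n = 9896 − 8978 = 918
R² = Sxy²/(Sxx·Syy) = (459)²/(276·918) = 0.831522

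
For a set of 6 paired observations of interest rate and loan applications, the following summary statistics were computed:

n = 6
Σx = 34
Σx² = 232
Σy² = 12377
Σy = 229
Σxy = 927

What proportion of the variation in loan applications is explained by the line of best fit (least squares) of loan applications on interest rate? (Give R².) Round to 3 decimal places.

Sxx = Σx² − (Σx)²/n = 232 − 192.666667 = 39.333333
Sxy = Σxy − (Σx)(Σy)/n = 927 − 1297.666667 = -370.666667
Syy = Σy² − (Σy)²/n = 12377 − 8740.166667 = 3636.833333
R² = Sxy²/(Sxx·Syy) = (-370.666667)²/(39.333333·3636.833333) = 0.960468

0.960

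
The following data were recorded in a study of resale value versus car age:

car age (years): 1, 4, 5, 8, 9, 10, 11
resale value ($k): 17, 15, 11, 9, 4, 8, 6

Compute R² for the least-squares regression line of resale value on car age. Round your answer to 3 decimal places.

n = 7, Σx = 48, Σy = 70, Σxy = 386, Σx² = 408, Σy² = 832
Sxx = Σx² − (Σx)²/n = 408 − 329.142857 = 78.857143
Sxy = Σxy − (Σx)(Σy)/n = 386 − 480 = -94
Syy = Σy² − (Σy)²/n = 832 − 700 = 132
R² = Sxy²/(Sxx·Syy) = (-94)²/(78.857143·132) = 0.848869

0.849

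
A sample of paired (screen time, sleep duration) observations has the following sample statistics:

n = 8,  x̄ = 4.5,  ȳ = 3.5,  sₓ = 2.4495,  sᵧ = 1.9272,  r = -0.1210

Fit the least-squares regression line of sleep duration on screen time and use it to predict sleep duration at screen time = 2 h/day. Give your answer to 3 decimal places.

3.738

b = r · sᵧ/sₓ = -0.121 · 1.9272/2.4495 = -0.095200
a = ȳ − b·x̄ = 3.5 − (-0.095200)·4.5 = 3.928398
ŷ(2) = a + b·2 = 3.928398 + (-0.095200)·2 = 3.737999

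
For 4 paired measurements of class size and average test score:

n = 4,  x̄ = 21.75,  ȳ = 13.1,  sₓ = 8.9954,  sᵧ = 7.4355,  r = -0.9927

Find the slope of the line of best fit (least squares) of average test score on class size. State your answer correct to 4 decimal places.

-0.8206

b = r · sᵧ/sₓ = -0.9927 · 7.4355/8.9954 = -0.820555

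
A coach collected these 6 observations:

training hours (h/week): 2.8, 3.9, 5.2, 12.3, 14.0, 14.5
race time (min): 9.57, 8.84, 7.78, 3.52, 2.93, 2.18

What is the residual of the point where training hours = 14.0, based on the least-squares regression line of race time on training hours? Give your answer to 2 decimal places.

n = 6, Σx = 52.7, Σy = 34.82, Σxy = 217.654, Σx² = 607.63
Sxx = Σx² − (Σx)²/n = 607.63 − 462.881667 = 144.748333
Sxy = Σxy − (Σx)(Σy)/n = 217.654 − 305.835667 = -88.181667
b = Sxy/Sxx = -88.181667/144.748333 = -0.609207
a = ȳ − b·x̄ = 5.803333 − (-0.609207)·8.783333 = 11.154200
ŷ(14.0) = 11.154200 + (-0.609207)·14 = 2.625305
residual = y − ŷ = 2.93 − 2.625305 = 0.304695

0.30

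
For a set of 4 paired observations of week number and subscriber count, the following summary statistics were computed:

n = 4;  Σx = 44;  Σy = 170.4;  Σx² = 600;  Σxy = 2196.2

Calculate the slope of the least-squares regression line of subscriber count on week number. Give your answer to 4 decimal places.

2.7741

Sxx = Σx² − (Σx)²/n = 600 − 484 = 116
Sxy = Σxy − (Σx)(Σy)/n = 2196.2 − 1874.4 = 321.8
b = Sxy/Sxx = 321.8/116 = 2.774138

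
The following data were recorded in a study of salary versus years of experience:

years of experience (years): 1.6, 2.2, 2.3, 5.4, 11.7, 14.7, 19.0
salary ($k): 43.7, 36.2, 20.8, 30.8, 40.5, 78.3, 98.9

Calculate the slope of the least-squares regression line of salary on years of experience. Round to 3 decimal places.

3.509

n = 7, Σx = 56.9, Σy = 349.2, Σxy = 3867.68, Σx² = 755.83
Sxx = Σx² − (Σx)²/n = 755.83 − 462.515714 = 293.314286
Sxy = Σxy − (Σx)(Σy)/n = 3867.68 − 2838.497143 = 1029.182857
b = Sxy/Sxx = 1029.182857/293.314286 = 3.508806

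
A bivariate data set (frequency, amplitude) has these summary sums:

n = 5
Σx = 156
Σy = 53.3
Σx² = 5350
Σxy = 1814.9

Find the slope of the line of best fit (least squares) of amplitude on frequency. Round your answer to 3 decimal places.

0.315

Sxx = Σx² − (Σx)²/n = 5350 − 4867.2 = 482.8
Sxy = Σxy − (Σx)(Σy)/n = 1814.9 − 1662.96 = 151.94
b = Sxy/Sxx = 151.94/482.8 = 0.314706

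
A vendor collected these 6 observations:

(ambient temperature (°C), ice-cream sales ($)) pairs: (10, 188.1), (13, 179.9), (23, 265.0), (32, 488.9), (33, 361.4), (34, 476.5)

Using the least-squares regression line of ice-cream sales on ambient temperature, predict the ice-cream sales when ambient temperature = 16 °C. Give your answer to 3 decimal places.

n = 6, Σx = 145, Σy = 1959.8, Σxy = 54086.7, Σx² = 4067
Sxx = Σx² − (Σx)²/n = 4067 − 3504.166667 = 562.833333
Sxy = Σxy − (Σx)(Σy)/n = 54086.7 − 47361.833333 = 6724.866667
b = Sxy/Sxx = 6724.866667/562.833333 = 11.948238
a = ȳ − b·x̄ = 326.633333 − 11.948238·24.166667 = 37.884246
ŷ(16) = a + b·16 = 37.884246 + 11.948238·16 = 229.056056

229.056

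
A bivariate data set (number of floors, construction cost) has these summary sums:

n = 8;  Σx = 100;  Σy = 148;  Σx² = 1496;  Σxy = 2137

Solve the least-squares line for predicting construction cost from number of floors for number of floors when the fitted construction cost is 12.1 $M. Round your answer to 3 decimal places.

Sxx = Σx² − (Σx)²/n = 1496 − 1250 = 246
Sxy = Σxy − (Σx)(Σy)/n = 2137 − 1850 = 287
b = Sxy/Sxx = 287/246 = 1.166667
a = ȳ − b·x̄ = 18.5 − 1.166667·12.5 = 3.916667
Set a + b·x = 12.1: x = (12.1 − 3.916667) / 1.166667 = 7.014286

7.014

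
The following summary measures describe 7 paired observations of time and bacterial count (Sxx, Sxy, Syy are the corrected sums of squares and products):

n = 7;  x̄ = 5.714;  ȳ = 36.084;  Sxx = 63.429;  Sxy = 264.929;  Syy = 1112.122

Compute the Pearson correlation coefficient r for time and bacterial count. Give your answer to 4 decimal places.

r = Sxy/√(Sxx·Syy) = 264.929/√(70540.786338) = 264.929/265.595155 = 0.997492

0.9975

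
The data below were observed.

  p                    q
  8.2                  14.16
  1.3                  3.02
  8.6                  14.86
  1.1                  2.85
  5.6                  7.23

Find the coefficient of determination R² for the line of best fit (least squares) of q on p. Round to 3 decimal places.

0.955

n = 5, Σx = 24.8, Σy = 42.12, Σxy = 291.457, Σx² = 175.46, Σy² = 490.841
Sxx = Σx² − (Σx)²/n = 175.46 − 123.008 = 52.452
Sxy = Σxy − (Σx)(Σy)/n = 291.457 − 208.9152 = 82.5418
Syy = Σy² − (Σy)²/n = 490.841 − 354.81888 = 136.02212
R² = Sxy²/(Sxx·Syy) = (82.5418)²/(52.452·136.02212) = 0.954940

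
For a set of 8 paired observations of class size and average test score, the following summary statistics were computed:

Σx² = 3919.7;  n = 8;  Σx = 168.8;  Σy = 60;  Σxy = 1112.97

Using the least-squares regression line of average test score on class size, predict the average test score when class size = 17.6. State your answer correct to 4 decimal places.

8.9960

Sxx = Σx² − (Σx)²/n = 3919.7 − 3561.68 = 358.02
Sxy = Σxy − (Σx)(Σy)/n = 1112.97 − 1266 = -153.03
b = Sxy/Sxx = -153.03/358.02 = -0.427434
a = ȳ − b·x̄ = 7.5 − (-0.427434)·21.1 = 16.518862
ŷ(17.6) = a + b·17.6 = 16.518862 + (-0.427434)·17.6 = 8.996020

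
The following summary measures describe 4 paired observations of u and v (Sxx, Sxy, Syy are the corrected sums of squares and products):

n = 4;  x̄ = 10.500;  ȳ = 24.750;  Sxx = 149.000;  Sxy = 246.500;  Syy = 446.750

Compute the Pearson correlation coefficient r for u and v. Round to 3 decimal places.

0.955

r = Sxy/√(Sxx·Syy) = 246.5/√(66565.75) = 246.5/258.003391 = 0.955414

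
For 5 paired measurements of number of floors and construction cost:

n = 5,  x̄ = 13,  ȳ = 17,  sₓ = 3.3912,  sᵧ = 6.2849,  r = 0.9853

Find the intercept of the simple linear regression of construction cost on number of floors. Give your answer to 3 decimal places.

-6.739

b = r · sᵧ/sₓ = 0.9853 · 6.2849/3.3912 = 1.826053
a = ȳ − b·x̄ = 17 − 1.826053·13 = -6.738693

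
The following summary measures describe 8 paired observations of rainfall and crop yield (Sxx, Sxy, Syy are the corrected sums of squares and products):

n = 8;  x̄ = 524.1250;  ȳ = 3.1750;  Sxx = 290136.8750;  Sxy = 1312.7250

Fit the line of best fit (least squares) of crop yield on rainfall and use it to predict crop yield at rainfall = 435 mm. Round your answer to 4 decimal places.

2.7718

b = Sxy/Sxx = 1312.725/290136.875 = 0.004525
a = ȳ − b·x̄ = 3.175 − 0.004525·524.125 = 0.803595
ŷ(435) = a + b·435 = 0.803595 + 0.004525·435 = 2.771754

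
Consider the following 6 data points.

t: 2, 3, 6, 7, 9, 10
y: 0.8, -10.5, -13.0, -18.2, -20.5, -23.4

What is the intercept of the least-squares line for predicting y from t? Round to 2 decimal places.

1.74

n = 6, Σx = 37, Σy = -84.8, Σxy = -653.8, Σx² = 279
Sxx = Σx² − (Σx)²/n = 279 − 228.166667 = 50.833333
Sxy = Σxy − (Σx)(Σy)/n = -653.8 − (-522.933333) = -130.866667
b = Sxy/Sxx = -130.866667/50.833333 = -2.574426
a = ȳ − b·x̄ = -14.133333 − (-2.574426)·6.166667 = 1.742295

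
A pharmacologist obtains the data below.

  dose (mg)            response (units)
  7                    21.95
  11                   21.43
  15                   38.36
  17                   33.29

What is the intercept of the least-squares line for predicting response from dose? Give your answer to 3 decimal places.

9.089

n = 4, Σx = 50, Σy = 115.03, Σxy = 1530.71, Σx² = 684
Sxx = Σx² − (Σx)²/n = 684 − 625 = 59
Sxy = Σxy − (Σx)(Σy)/n = 1530.71 − 1437.875 = 92.835
b = Sxy/Sxx = 92.835/59 = 1.573475
a = ȳ − b·x̄ = 28.7575 − 1.573475·12.5 = 9.089068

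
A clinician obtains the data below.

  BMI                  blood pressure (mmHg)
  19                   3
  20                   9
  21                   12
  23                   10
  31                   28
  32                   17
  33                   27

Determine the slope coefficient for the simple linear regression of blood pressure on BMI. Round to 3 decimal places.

n = 7, Σx = 179, Σy = 106, Σxy = 3022, Σx² = 4805
Sxx = Σx² − (Σx)²/n = 4805 − 4577.285714 = 227.714286
Sxy = Σxy − (Σx)(Σy)/n = 3022 − 2710.571429 = 311.428571
b = Sxy/Sxx = 311.428571/227.714286 = 1.367629

1.368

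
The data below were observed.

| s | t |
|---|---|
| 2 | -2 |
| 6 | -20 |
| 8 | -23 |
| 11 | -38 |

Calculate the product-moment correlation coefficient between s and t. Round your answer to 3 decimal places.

-0.991

n = 4, Σx = 27, Σy = -83, Σxy = -726, Σx² = 225, Σy² = 2377
Sxx = Σx² − (Σx)²/n = 225 − 182.25 = 42.75
Sxy = Σxy − (Σx)(Σy)/n = -726 − (-560.25) = -165.75
Syy = Σy² − (Σy)²/n = 2377 − 1722.25 = 654.75
r = Sxy/√(Sxx·Syy) = -165.75/√(27990.5625) = -165.75/167.303803 = -0.990713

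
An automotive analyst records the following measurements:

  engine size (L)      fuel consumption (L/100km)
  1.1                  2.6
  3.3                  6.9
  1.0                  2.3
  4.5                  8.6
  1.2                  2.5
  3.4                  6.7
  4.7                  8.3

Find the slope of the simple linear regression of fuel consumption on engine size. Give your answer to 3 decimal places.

n = 7, Σx = 19.2, Σy = 37.9, Σxy = 131.42, Σx² = 68.44
Sxx = Σx² − (Σx)²/n = 68.44 − 52.662857 = 15.777143
Sxy = Σxy − (Σx)(Σy)/n = 131.42 − 103.954286 = 27.465714
b = Sxy/Sxx = 27.465714/15.777143 = 1.740855

1.741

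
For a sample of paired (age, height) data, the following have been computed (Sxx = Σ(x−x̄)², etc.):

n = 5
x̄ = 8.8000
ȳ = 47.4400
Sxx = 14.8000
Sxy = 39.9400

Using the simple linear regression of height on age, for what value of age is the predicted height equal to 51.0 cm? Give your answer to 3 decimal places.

10.119

b = Sxy/Sxx = 39.94/14.8 = 2.698649
a = ȳ − b·x̄ = 47.44 − 2.698649·8.8 = 23.691892
Set a + b·x = 51.0: x = (51.0 − 23.691892) / 2.698649 = 10.119179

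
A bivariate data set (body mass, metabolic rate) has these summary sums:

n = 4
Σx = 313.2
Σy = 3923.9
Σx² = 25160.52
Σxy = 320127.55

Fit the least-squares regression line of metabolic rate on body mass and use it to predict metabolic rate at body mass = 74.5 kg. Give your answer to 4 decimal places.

904.0981

Sxx = Σx² − (Σx)²/n = 25160.52 − 24523.56 = 636.96
Sxy = Σxy − (Σx)(Σy)/n = 320127.55 − 307241.37 = 12886.18
b = Sxy/Sxx = 12886.18/636.96 = 20.230752
a = ȳ − b·x̄ = 980.975 − 20.230752·78.3 = -603.092907
ŷ(74.5) = a + b·74.5 = -603.092907 + 20.230752·74.5 = 904.098141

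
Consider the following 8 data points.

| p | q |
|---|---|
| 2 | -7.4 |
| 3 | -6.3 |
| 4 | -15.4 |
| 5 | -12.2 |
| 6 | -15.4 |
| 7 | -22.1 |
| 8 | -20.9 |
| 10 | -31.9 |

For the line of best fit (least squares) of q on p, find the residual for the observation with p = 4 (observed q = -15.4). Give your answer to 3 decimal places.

-3.816

n = 8, Σx = 45, Σy = -131.6, Σxy = -889.6, Σx² = 303
Sxx = Σx² − (Σx)²/n = 303 − 253.125 = 49.875
Sxy = Σxy − (Σx)(Σy)/n = -889.6 − (-740.25) = -149.35
b = Sxy/Sxx = -149.35/49.875 = -2.994486
a = ȳ − b·x̄ = -16.45 − (-2.994486)·5.625 = 0.393985
ŷ(4) = 0.393985 + (-2.994486)·4 = -11.583960
residual = y − ŷ = -15.4 − (-11.583960) = -3.816040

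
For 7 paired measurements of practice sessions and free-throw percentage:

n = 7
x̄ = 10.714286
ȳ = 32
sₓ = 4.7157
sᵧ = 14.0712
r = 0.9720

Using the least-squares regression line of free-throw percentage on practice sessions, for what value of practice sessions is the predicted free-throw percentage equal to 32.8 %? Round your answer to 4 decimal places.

10.9901

b = r · sᵧ/sₓ = 0.972 · 14.0712/4.7157 = 2.900355
a = ȳ − b·x̄ = 32 − 2.900355·10.714286 = 0.924762
Set a + b·x = 32.8: x = (32.8 − 0.924762) / 2.900355 = 10.990114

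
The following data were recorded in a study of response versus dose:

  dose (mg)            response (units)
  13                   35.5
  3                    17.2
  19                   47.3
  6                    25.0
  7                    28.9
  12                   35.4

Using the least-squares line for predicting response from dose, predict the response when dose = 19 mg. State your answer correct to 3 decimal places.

47.402

n = 6, Σx = 60, Σy = 189.3, Σxy = 2188.9, Σx² = 768
Sxx = Σx² − (Σx)²/n = 768 − 600 = 168
Sxy = Σxy − (Σx)(Σy)/n = 2188.9 − 1893 = 295.9
b = Sxy/Sxx = 295.9/168 = 1.761310
a = ȳ − b·x̄ = 31.55 − 1.761310·10 = 13.936905
ŷ(19) = a + b·19 = 13.936905 + 1.761310·19 = 47.401786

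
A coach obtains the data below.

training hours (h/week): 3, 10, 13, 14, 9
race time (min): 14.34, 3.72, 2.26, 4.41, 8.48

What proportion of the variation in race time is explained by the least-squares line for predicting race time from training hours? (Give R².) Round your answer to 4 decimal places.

n = 5, Σx = 49, Σy = 33.21, Σxy = 247.66, Σx² = 555, Σy² = 315.9401
Sxx = Σx² − (Σx)²/n = 555 − 480.2 = 74.8
Sxy = Σxy − (Σx)(Σy)/n = 247.66 − 325.458 = -77.798
Syy = Σy² − (Σy)²/n = 315.9401 − 220.58082 = 95.35928
R² = Sxy²/(Sxx·Syy) = (-77.798)²/(74.8·95.35928) = 0.848540

0.8485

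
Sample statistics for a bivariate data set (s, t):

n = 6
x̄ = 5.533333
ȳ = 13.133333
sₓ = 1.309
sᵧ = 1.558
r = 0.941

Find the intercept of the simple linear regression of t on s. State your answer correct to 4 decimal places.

b = r · sᵧ/sₓ = 0.941 · 1.558/1.309 = 1.119998
a = ȳ − b·x̄ = 13.133333 − 1.119998·5.533333 = 6.936008

6.9360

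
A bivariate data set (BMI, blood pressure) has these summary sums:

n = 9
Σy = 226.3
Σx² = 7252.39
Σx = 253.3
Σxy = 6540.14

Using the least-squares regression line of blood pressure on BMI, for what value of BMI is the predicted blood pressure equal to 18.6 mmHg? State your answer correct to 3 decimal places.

Sxx = Σx² − (Σx)²/n = 7252.39 − 7128.987778 = 123.402222
Sxy = Σxy − (Σx)(Σy)/n = 6540.14 − 6369.087778 = 171.052222
b = Sxy/Sxx = 171.052222/123.402222 = 1.386136
a = ȳ − b·x̄ = 25.144444 − 1.386136·28.144444 = -13.867574
Set a + b·x = 18.6: x = (18.6 − (-13.867574)) / 1.386136 = 23.423085

23.423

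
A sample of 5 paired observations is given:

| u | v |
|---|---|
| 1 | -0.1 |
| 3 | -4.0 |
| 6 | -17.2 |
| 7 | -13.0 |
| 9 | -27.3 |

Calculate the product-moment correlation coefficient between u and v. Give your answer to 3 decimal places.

n = 5, Σx = 26, Σy = -61.6, Σxy = -452, Σx² = 176, Σy² = 1226.14
Sxx = Σx² − (Σx)²/n = 176 − 135.2 = 40.8
Sxy = Σxy − (Σx)(Σy)/n = -452 − (-320.32) = -131.68
Syy = Σy² − (Σy)²/n = 1226.14 − 758.912 = 467.228
r = Sxy/√(Sxx·Syy) = -131.68/√(19062.9024) = -131.68/138.068470 = -0.953730

-0.954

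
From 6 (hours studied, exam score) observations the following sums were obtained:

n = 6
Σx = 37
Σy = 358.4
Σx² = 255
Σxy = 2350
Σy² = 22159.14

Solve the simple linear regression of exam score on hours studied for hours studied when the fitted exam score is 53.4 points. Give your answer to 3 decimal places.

4.952

Sxx = Σx² − (Σx)²/n = 255 − 228.166667 = 26.833333
Sxy = Σxy − (Σx)(Σy)/n = 2350 − 2210.133333 = 139.866667
b = Sxy/Sxx = 139.866667/26.833333 = 5.212422
a = ȳ − b·x̄ = 59.733333 − 5.212422·6.166667 = 27.590062
Set a + b·x = 53.4: x = (53.4 − 27.590062) / 5.212422 = 4.951621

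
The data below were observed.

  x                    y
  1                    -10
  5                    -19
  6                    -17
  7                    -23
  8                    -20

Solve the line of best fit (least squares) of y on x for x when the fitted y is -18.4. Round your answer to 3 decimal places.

5.770

n = 5, Σx = 27, Σy = -89, Σxy = -528, Σx² = 175
Sxx = Σx² − (Σx)²/n = 175 − 145.8 = 29.2
Sxy = Σxy − (Σx)(Σy)/n = -528 − (-480.6) = -47.4
b = Sxy/Sxx = -47.4/29.2 = -1.623288
a = ȳ − b·x̄ = -17.8 − (-1.623288)·5.4 = -9.034247
Set a + b·x = -18.4: x = (-18.4 − (-9.034247)) / (-1.623288) = 5.769620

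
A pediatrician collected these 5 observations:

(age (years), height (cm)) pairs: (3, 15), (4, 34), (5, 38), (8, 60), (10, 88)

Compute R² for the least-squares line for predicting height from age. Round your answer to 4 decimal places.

n = 5, Σx = 30, Σy = 235, Σxy = 1731, Σx² = 214, Σy² = 14169
Sxx = Σx² − (Σx)²/n = 214 − 180 = 34
Sxy = Σxy − (Σx)(Σy)/n = 1731 − 1410 = 321
Syy = Σy² − (Σy)²/n = 14169 − 11045 = 3124
R² = Sxy²/(Sxx·Syy) = (321)²/(34·3124) = 0.970108

0.9701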